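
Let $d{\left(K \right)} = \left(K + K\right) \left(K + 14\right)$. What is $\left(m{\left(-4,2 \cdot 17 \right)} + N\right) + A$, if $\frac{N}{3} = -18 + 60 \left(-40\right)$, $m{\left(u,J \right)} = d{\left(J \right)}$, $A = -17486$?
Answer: $-21476$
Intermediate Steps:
$d{\left(K \right)} = 2 K \left(14 + K\right)$
$m{\left(u,J \right)} = 2 J \left(14 + J\right)$
$N = -7254$ ($N = 3 \left(-18 + 60 \left(-40\right)\right) = 3 \left(-18 - 2400\right) = 3 \left(-2418\right) = -7254$)
$\left(m{\left(-4,2 \cdot 17 \right)} + N\right) + A = \left(2 \cdot 2 \cdot 17 \left(14 + 2 \cdot 17\right) - 7254\right) - 17486 = \left(2 \cdot 34 \left(14 + 34\right) - 7254\right) - 17486 = \left(2 \cdot 34 \cdot 48 - 7254\right) - 17486 = \left(3264 - 7254\right) - 17486 = -3990 - 17486 = -21476$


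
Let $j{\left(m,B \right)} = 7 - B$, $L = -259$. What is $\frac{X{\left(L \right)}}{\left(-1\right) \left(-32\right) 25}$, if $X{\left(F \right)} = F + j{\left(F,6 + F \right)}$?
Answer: $\frac{1}{800} \approx 0.00125$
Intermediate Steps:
$X{\left(F \right)} = 1$ ($X{\left(F \right)} = F - \left(-1 + F\right) = 1$)
$\frac{X{\left(L \right)}}{\left(-1\right) \left(-32\right) 25} = 1 \frac{1}{\left(-1\right) \left(-32\right) 25} = 1 \frac{1}{32 \cdot 25} = 1 \cdot \frac{1}{800} = \frac{1}{800}$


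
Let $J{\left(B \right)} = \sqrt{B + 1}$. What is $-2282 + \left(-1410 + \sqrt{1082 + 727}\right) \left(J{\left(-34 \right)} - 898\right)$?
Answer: $-2282 + 3 \left(470 - \sqrt{201}\right) \left(898 - i \sqrt{33}\right) \approx 1.2257 \cdot 10^{6} - 7855.5 i$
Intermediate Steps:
$J{\left(B \right)} = \sqrt{1 + B}$
$-2282 + \left(-1410 + \sqrt{1082 + 727}\right) \left(J{\left(-34 \right)} - 898\right) = -2282 + \left(-1410 + \sqrt{1082 + 727}\right) \left(\sqrt{1 - 34} - 898\right) = -2282 + \left(-1410 + \sqrt{1809}\right) \left(\sqrt{-33} - 898\right) = -2282 + \left(-1410 + 3 \sqrt{201}\right) \left(i \sqrt{33} - 898\right) = -2282 + \left(-1410 + 3 \sqrt{201}\right) \left(-898 + i \sqrt{33}\right)$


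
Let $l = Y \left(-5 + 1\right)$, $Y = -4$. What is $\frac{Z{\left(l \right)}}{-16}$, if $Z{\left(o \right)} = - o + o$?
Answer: $0$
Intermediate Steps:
$l = 16$ ($l = - 4 \left(-5 + 1\right) = \left(-4\right) \left(-4\right) = 16$)
$Z{\left(o \right)} = 0$
$\frac{Z{\left(l \right)}}{-16} = \frac{0}{-16} = 0 \left(- \frac{1}{16}\right) = 0$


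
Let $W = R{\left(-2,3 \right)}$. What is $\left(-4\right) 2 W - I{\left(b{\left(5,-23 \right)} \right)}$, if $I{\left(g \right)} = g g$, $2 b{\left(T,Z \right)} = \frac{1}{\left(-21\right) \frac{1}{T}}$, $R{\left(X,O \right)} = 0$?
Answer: $- \frac{25}{1764} \approx -0.014172$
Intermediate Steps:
$W = 0$
$b{\left(T,Z \right)} = - \frac{T}{42}$ ($b{\left(T,Z \right)} = \frac{1}{2 \left(- \frac{21}{T}\right)} = \frac{\left(- \frac{1}{21}\right) T}{2} = - \frac{T}{42}$)
$I{\left(g \right)} = g^{2}$
$\left(-4\right) 2 W - I{\left(b{\left(5,-23 \right)} \right)} = \left(-4\right) 2 \cdot 0 - \left(\left(- \frac{1}{42}\right) 5\right)^{2} = \left(-8\right) 0 - \left(- \frac{5}{42}\right)^{2} = 0 - \frac{25}{1764} = - \frac{25}{1764}$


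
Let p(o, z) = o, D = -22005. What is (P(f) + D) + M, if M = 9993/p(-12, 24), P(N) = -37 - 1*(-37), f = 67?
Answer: -91351/4 ≈ -22838.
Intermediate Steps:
P(N) = 0 (P(N) = -37 + 37 = 0)
M = -3331/4 (M = 9993/(-12) = 9993*(-1/12) = -3331/4 ≈ -832.75)
(P(f) + D) + M = (0 - 22005) - 3331/4 = -22005 - 3331/4 = -91351/4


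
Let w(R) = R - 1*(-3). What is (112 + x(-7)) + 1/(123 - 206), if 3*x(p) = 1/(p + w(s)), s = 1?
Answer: 83572/747 ≈ 111.88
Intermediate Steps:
w(R) = 3 + R (w(R) = R + 3 = 3 + R)
x(p) = 1/(3*(4 + p)) (x(p) = 1/(3*(p + (3 + 1))) = 1/(3*(p + 4)) = 1/(3*(4 + p)))
(112 + x(-7)) + 1/(123 - 206) = (112 + 1/(3*(4 - 7))) + 1/(123 - 206) = (112 + (1/3)/(-3)) + 1/(-83) = (112 + (1/3)*(-1/3)) - 1/83 = (112 - 1/9) - 1/83 = 1007/9 - 1/83 = 83572/747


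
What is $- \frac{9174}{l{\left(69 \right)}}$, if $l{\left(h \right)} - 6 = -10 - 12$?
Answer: $\frac{4587}{8} \approx 573.38$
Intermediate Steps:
$l{\left(h \right)} = -16$ ($l{\left(h \right)} = 6 - 22 = -16$)
$- \frac{9174}{l{\left(69 \right)}} = - \frac{9174}{-16} = \left(-9174\right) \left(- \frac{1}{16}\right) = \frac{4587}{8}$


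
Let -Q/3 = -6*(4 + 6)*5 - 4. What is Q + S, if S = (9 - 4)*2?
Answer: 922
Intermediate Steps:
S = 10 (S = 5*2 = 10)
Q = 912 (Q = -3*(-6*(4 + 6)*5 - 4) = -3*(-60*5 - 4) = -3*(-6*50 - 4) = -3*(-300 - 4) = -3*(-304) = 912)
Q + S = 912 + 10 = 922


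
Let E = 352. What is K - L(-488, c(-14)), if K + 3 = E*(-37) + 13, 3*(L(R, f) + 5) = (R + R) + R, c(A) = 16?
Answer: -12521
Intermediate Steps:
L(R, f) = -5 + R (L(R, f) = -5 + ((R + R) + R)/3 = -5 + (2*R + R)/3 = -5 + (3*R)/3 = -5 + R)
K = -13014 (K = -3 + (352*(-37) + 13) = -3 + (-13024 + 13) = -3 - 13011 = -13014)
K - L(-488, c(-14)) = -13014 - (-5 - 488) = -13014 - 1*(-493) = -13014 + 493 = -12521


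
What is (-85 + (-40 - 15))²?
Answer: 19600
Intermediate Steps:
(-85 + (-40 - 15))² = (-85 - 55)² = (-140)² = 19600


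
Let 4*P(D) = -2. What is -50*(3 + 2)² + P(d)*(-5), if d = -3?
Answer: -2495/2 ≈ -1247.5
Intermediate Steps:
P(D) = -½ (P(D) = (¼)*(-2) = -½)
-50*(3 + 2)² + P(d)*(-5) = -50*(3 + 2)² - ½*(-5) = -50*5² + 5/2 = -50*25 + 5/2 = -1250 + 5/2 = -2495/2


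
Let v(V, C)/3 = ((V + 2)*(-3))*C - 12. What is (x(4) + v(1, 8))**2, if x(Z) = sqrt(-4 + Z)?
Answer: 63504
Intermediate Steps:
v(V, C) = -36 + 3*C*(-6 - 3*V) (v(V, C) = 3*(((V + 2)*(-3))*C - 12) = 3*(((2 + V)*(-3))*C - 12) = 3*((-6 - 3*V)*C - 12) = 3*(C*(-6 - 3*V) - 12) = 3*(-12 + C*(-6 - 3*V)) = -36 + 3*C*(-6 - 3*V))
(x(4) + v(1, 8))**2 = (sqrt(-4 + 4) + (-36 - 18*8 - 9*8*1))**2 = (sqrt(0) + (-36 - 144 - 72))**2 = (0 - 252)**2 = (-252)**2 = 63504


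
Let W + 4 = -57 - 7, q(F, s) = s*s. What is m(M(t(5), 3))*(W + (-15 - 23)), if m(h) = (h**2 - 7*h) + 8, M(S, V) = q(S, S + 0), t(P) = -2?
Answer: 424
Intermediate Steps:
q(F, s) = s**2
M(S, V) = S**2 (M(S, V) = (S + 0)**2 = S**2)
m(h) = 8 + h**2 - 7*h
W = -68 (W = -4 + (-57 - 7) = -4 - 64 = -68)
m(M(t(5), 3))*(W + (-15 - 23)) = (8 + ((-2)**2)**2 - 7*(-2)**2)*(-68 + (-15 - 23)) = (8 + 4**2 - 7*4)*(-68 - 38) = (8 + 16 - 28)*(-106) = -4*(-106) = 424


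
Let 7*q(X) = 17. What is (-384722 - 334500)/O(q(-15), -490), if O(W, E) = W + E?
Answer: 5034554/3413 ≈ 1475.1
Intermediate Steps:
q(X) = 17/7 (q(X) = (1/7)*17 = 17/7)
O(W, E) = E + W
(-384722 - 334500)/O(q(-15), -490) = (-384722 - 334500)/(-490 + 17/7) = -719222/(-3413/7) = -719222*(-7/3413) = 5034554/3413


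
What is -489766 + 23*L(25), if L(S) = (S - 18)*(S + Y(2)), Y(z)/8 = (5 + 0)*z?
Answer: -472861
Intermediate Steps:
Y(z) = 40*z (Y(z) = 8*((5 + 0)*z) = 8*(5*z) = 40*z)
L(S) = (-18 + S)*(80 + S) (L(S) = (S - 18)*(S + 40*2) = (-18 + S)*(S + 80) = (-18 + S)*(80 + S))
-489766 + 23*L(25) = -489766 + 23*(-1440 + 25² + 62*25) = -489766 + 23*(-1440 + 625 + 1550) = -489766 + 23*735 = -489766 + 16905 = -472861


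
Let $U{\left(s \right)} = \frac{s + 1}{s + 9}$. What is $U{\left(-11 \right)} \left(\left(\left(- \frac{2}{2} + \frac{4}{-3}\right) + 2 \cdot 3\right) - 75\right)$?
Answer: $- \frac{1070}{3} \approx -356.67$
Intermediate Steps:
$U{\left(s \right)} = \frac{1 + s}{9 + s}$
$U{\left(-11 \right)} \left(\left(\left(- \frac{2}{2} + \frac{4}{-3}\right) + 2 \cdot 3\right) - 75\right) = \frac{1 - 11}{9 - 11} \left(\left(\left(- \frac{2}{2} + \frac{4}{-3}\right) + 2 \cdot 3\right) - 75\right) = \frac{1}{-2} \left(-10\right) \left(\left(\left(\left(-2\right) \frac{1}{2} + 4 \left(- \frac{1}{3}\right)\right) + 6\right) - 75\right) = \left(- \frac{1}{2}\right) \left(-10\right) \left(\left(\left(-1 - \frac{4}{3}\right) + 6\right) - 75\right) = 5 \left(\left(- \frac{7}{3} + 6\right) - 75\right) = 5 \left(\frac{11}{3} - 75\right) = 5 \left(- \frac{214}{3}\right) = - \frac{1070}{3}$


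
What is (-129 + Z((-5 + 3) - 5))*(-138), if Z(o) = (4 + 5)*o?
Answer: 26496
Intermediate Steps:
Z(o) = 9*o
(-129 + Z((-5 + 3) - 5))*(-138) = (-129 + 9*((-5 + 3) - 5))*(-138) = (-129 + 9*(-2 - 5))*(-138) = (-129 + 9*(-7))*(-138) = (-129 - 63)*(-138) = -192*(-138) = 26496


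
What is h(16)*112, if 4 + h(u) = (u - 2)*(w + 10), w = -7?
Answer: 4256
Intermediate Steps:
h(u) = -10 + 3*u (h(u) = -4 + (u - 2)*(-7 + 10) = -4 + (-2 + u)*3 = -4 + (-6 + 3*u) = -10 + 3*u)
h(16)*112 = (-10 + 3*16)*112 = (-10 + 48)*112 = 38*112 = 4256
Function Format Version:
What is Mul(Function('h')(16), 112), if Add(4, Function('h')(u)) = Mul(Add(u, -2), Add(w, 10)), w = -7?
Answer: 4256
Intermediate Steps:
Function('h')(u) = Add(-10, Mul(3, u)) (Function('h')(u) = Add(-4, Mul(Add(u, -2), Add(-7, 10))) = Add(-4, Mul(Add(-2, u), 3)) = Add(-4, Add(-6, Mul(3, u))) = Add(-10, Mul(3, u)))
Mul(Function('h')(16), 112) = Mul(Add(-10, Mul(3, 16)), 112) = Mul(Add(-10, 48), 112) = Mul(38, 112) = 4256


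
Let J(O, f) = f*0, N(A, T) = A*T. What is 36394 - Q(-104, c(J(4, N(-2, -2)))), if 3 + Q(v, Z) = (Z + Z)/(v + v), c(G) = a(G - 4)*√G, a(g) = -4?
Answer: 36397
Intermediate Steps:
J(O, f) = 0
c(G) = -4*√G
Q(v, Z) = -3 + Z/v (Q(v, Z) = -3 + (Z + Z)/(v + v) = -3 + (2*Z)/((2*v)) = -3 + (2*Z)*(1/(2*v)) = -3 + Z/v)
36394 - Q(-104, c(J(4, N(-2, -2)))) = 36394 - (-3 - 4*√0/(-104)) = 36394 - (-3 - 4*0*(-1/104)) = 36394 - (-3 + 0*(-1/104)) = 36394 - (-3 + 0) = 36394 - 1*(-3) = 36394 + 3 = 36397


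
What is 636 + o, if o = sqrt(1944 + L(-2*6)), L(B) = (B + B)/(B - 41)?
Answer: 636 + 4*sqrt(341373)/53 ≈ 680.10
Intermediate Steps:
L(B) = 2*B/(-41 + B) (L(B) = (2*B)/(-41 + B) = 2*B/(-41 + B))
o = 4*sqrt(341373)/53 (o = sqrt(1944 + 2*(-2*6)/(-41 - 2*6)) = sqrt(1944 + 2*(-12)/(-41 - 12)) = sqrt(1944 + 2*(-12)/(-53)) = sqrt(1944 + 2*(-12)*(-1/53)) = sqrt(1944 + 24/53) = sqrt(103056/53) = 4*sqrt(341373)/53 ≈ 44.096)
636 + o = 636 + 4*sqrt(341373)/53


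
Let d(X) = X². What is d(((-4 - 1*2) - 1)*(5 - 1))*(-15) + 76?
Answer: -11684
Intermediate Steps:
d(((-4 - 1*2) - 1)*(5 - 1))*(-15) + 76 = (((-4 - 1*2) - 1)*(5 - 1))²*(-15) + 76 = (((-4 - 2) - 1)*4)²*(-15) + 76 = ((-6 - 1)*4)²*(-15) + 76 = (-7*4)²*(-15) + 76 = (-28)²*(-15) + 76 = 784*(-15) + 76 = -11760 + 76 = -11684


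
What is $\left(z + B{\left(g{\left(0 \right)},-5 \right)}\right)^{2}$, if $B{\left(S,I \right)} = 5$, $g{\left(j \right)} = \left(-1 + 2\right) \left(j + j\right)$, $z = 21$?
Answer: $676$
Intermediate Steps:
$g{\left(j \right)} = 2 j$ ($g{\left(j \right)} = 1 \cdot 2 j = 2 j$)
$\left(z + B{\left(g{\left(0 \right)},-5 \right)}\right)^{2} = \left(21 + 5\right)^{2} = 26^{2} = 676$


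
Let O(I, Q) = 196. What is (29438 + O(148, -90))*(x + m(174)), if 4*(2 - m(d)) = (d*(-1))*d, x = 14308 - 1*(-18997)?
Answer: 1211319384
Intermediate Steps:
x = 33305 (x = 14308 + 18997 = 33305)
m(d) = 2 + d²/4 (m(d) = 2 - d*(-1)*d/4 = 2 - (-d)*d/4 = 2 - (-1)*d²/4 = 2 + d²/4)
(29438 + O(148, -90))*(x + m(174)) = (29438 + 196)*(33305 + (2 + (¼)*174²)) = 29634*(33305 + (2 + (¼)*30276)) = 29634*(33305 + (2 + 7569)) = 29634*(33305 + 7571) = 29634*40876 = 1211319384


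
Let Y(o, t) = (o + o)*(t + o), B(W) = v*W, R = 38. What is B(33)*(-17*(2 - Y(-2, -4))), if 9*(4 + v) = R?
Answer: 8228/3 ≈ 2742.7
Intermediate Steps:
v = 2/9 (v = -4 + (1/9)*38 = -4 + 38/9 = 2/9 ≈ 0.22222)
B(W) = 2*W/9
Y(o, t) = 2*o*(o + t) (Y(o, t) = (2*o)*(o + t) = 2*o*(o + t))
B(33)*(-17*(2 - Y(-2, -4))) = ((2/9)*33)*(-17*(2 - 2*(-2)*(-2 - 4))) = 22*(-17*(2 - 2*(-2)*(-6)))/3 = 22*(-17*(2 - 1*24))/3 = 22*(-17*(2 - 24))/3 = 22*(-17*(-22))/3 = (22/3)*374 = 8228/3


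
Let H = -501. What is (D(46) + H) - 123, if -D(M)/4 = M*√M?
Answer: -624 - 184*√46 ≈ -1871.9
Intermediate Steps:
D(M) = -4*M^(3/2) (D(M) = -4*M*√M = -4*M^(3/2))
(D(46) + H) - 123 = (-184*√46 - 501) - 123 = (-501 - 184*√46) - 123 = -624 - 184*√46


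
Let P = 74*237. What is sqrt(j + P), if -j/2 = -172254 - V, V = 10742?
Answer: sqrt(383530) ≈ 619.30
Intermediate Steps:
j = 365992 (j = -2*(-172254 - 1*10742) = -2*(-172254 - 10742) = -2*(-182996) = 365992)
P = 17538
sqrt(j + P) = sqrt(365992 + 17538) = sqrt(383530)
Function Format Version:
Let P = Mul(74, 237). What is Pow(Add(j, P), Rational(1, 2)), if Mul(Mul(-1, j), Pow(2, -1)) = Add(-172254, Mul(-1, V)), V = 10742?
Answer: Pow(383530, Rational(1, 2)) ≈ 619.30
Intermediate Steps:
j = 365992 (j = Mul(-2, Add(-172254, Mul(-1, 10742))) = Mul(-2, Add(-172254, -10742)) = Mul(-2, -182996) = 365992)
P = 17538
Pow(Add(j, P), Rational(1, 2)) = Pow(Add(365992, 17538), Rational(1, 2)) = Pow(383530, Rational(1, 2))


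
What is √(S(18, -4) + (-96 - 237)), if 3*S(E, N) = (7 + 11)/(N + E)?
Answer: 2*I*√4074/7 ≈ 18.237*I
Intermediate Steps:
S(E, N) = 6/(E + N) (S(E, N) = ((7 + 11)/(N + E))/3 = (18/(E + N))/3 = 6/(E + N))
√(S(18, -4) + (-96 - 237)) = √(6/(18 - 4) + (-96 - 237)) = √(6/14 - 333) = √(6*(1/14) - 333) = √(3/7 - 333) = √(-2328/7) = 2*I*√4074/7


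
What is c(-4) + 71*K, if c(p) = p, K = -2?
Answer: -146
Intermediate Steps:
c(-4) + 71*K = -4 + 71*(-2) = -4 - 142 = -146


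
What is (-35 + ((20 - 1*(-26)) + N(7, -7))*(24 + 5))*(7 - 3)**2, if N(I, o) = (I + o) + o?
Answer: 17536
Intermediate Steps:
N(I, o) = I + 2*o
(-35 + ((20 - 1*(-26)) + N(7, -7))*(24 + 5))*(7 - 3)**2 = (-35 + ((20 - 1*(-26)) + (7 + 2*(-7)))*(24 + 5))*(7 - 3)**2 = (-35 + ((20 + 26) + (7 - 14))*29)*4**2 = (-35 + (46 - 7)*29)*16 = (-35 + 39*29)*16 = (-35 + 1131)*16 = 1096*16 = 17536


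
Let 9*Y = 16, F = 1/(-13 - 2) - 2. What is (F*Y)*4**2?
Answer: -7936/135 ≈ -58.785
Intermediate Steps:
F = -31/15 (F = 1/(-15) - 2 = -1/15 - 2 = -31/15 ≈ -2.0667)
Y = 16/9 (Y = (1/9)*16 = 16/9 ≈ 1.7778)
(F*Y)*4**2 = -31/15*16/9*4**2 = -496/135*16 = -7936/135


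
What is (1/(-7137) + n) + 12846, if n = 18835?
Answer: 226107296/7137 ≈ 31681.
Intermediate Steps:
(1/(-7137) + n) + 12846 = (1/(-7137) + 18835) + 12846 = (-1/7137 + 18835) + 12846 = 134425394/7137 + 12846 = 226107296/7137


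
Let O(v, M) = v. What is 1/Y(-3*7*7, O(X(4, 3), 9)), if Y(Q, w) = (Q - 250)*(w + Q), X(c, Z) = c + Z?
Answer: 1/55580 ≈ 1.7992e-5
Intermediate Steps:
X(c, Z) = Z + c
Y(Q, w) = (-250 + Q)*(Q + w)
1/Y(-3*7*7, O(X(4, 3), 9)) = 1/((-3*7*7)² - 250*(-3*7)*7 - 250*(3 + 4) + (-3*7*7)*(3 + 4)) = 1/((-21*7)² - (-5250)*7 - 250*7 - 21*7*7) = 1/((-147)² - 250*(-147) - 1750 - 147*7) = 1/(21609 + 36750 - 1750 - 1029) = 1/55580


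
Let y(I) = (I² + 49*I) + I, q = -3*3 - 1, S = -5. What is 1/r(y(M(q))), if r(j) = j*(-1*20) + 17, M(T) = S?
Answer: 1/4517 ≈ 0.00022139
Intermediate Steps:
q = -10 (q = -9 - 1 = -10)
M(T) = -5
y(I) = I² + 50*I
r(j) = 17 - 20*j (r(j) = j*(-20) + 17 = -20*j + 17 = 17 - 20*j)
1/r(y(M(q))) = 1/(17 - (-100)*(50 - 5)) = 1/(17 - (-100)*45) = 1/(17 - 20*(-225)) = 1/(17 + 4500) = 1/4517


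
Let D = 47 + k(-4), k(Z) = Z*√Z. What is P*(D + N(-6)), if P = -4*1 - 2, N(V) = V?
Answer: -246 + 48*I ≈ -246.0 + 48.0*I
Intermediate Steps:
k(Z) = Z^(3/2)
P = -6 (P = -4 - 2 = -6)
D = 47 - 8*I (D = 47 + (-4)^(3/2) = 47 - 8*I ≈ 47.0 - 8.0*I)
P*(D + N(-6)) = -6*((47 - 8*I) - 6) = -6*(41 - 8*I) = -246 + 48*I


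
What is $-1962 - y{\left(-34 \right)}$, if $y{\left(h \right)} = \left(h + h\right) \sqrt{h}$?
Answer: $-1962 + 68 i \sqrt{34} \approx -1962.0 + 396.5 i$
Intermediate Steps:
$y{\left(h \right)} = 2 h^{\frac{3}{2}}$ ($y{\left(h \right)} = 2 h \sqrt{h} = 2 h^{\frac{3}{2}}$)
$-1962 - y{\left(-34 \right)} = -1962 - 2 \left(-34\right)^{\frac{3}{2}} = -1962 - 2 \left(- 34 i \sqrt{34}\right) = -1962 - - 68 i \sqrt{34} = -1962 + 68 i \sqrt{34}$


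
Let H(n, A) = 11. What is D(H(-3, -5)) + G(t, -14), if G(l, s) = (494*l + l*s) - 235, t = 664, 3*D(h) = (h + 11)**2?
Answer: 955939/3 ≈ 3.1865e+5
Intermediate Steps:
D(h) = (11 + h)**2/3 (D(h) = (h + 11)**2/3 = (11 + h)**2/3)
G(l, s) = -235 + 494*l + l*s
D(H(-3, -5)) + G(t, -14) = (11 + 11)**2/3 + (-235 + 494*664 + 664*(-14)) = (1/3)*22**2 + (-235 + 328016 - 9296) = (1/3)*484 + 318485 = 484/3 + 318485 = 955939/3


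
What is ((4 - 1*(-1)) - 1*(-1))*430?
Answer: 2580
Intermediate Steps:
((4 - 1*(-1)) - 1*(-1))*430 = ((4 + 1) + 1)*430 = (5 + 1)*430 = 6*430 = 2580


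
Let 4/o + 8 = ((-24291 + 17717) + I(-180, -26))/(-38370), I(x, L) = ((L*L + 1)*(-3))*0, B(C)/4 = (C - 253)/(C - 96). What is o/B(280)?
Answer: -1176680/1351737 ≈ -0.87049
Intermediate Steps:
B(C) = 4*(-253 + C)/(-96 + C) (B(C) = 4*((C - 253)/(C - 96)) = 4*((-253 + C)/(-96 + C)) = 4*(-253 + C)/(-96 + C))
I(x, L) = 0 (I(x, L) = ((L**2 + 1)*(-3))*0 = ((1 + L**2)*(-3))*0 = (-3 - 3*L**2)*0 = 0)
o = -76740/150193 (o = 4/(-8 + ((-24291 + 17717) + 0)/(-38370)) = 4/(-8 + (-6574 + 0)*(-1/38370)) = 4/(-8 - 6574*(-1/38370)) = 4/(-8 + 3287/19185) = 4/(-150193/19185) = 4*(-19185/150193) = -76740/150193 ≈ -0.51094)
o/B(280) = -76740*(-96 + 280)/(4*(-253 + 280))/150193 = -76740/(150193*(4*27/184)) = -76740/(150193*(4*(1/184)*27)) = -76740/(150193*27/46) = -76740/150193*46/27 = -1176680/1351737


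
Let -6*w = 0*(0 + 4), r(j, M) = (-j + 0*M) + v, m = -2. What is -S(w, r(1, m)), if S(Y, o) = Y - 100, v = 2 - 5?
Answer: 100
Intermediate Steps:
v = -3
r(j, M) = -3 - j (r(j, M) = (-j + 0*M) - 3 = (-j + 0) - 3 = -j - 3 = -3 - j)
w = 0 (w = -0*(0 + 4) = -0*4 = -1/6*0 = 0)
S(Y, o) = -100 + Y
-S(w, r(1, m)) = -(-100 + 0) = -1*(-100) = 100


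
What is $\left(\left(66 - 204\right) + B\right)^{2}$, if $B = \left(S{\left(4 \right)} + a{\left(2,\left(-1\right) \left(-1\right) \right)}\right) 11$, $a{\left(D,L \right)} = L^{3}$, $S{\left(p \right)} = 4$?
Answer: $6889$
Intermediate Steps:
$B = 55$ ($B = \left(4 + \left(\left(-1\right) \left(-1\right)\right)^{3}\right) 11 = \left(4 + 1^{3}\right) 11 = \left(4 + 1\right) 11 = 5 \cdot 11 = 55$)
$\left(\left(66 - 204\right) + B\right)^{2} = \left(\left(66 - 204\right) + 55\right)^{2} = \left(-138 + 55\right)^{2} = \left(-83\right)^{2} = 6889$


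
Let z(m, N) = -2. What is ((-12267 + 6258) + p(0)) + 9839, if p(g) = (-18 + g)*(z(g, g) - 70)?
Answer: 5126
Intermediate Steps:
p(g) = 1296 - 72*g (p(g) = (-18 + g)*(-2 - 70) = (-18 + g)*(-72) = 1296 - 72*g)
((-12267 + 6258) + p(0)) + 9839 = ((-12267 + 6258) + (1296 - 72*0)) + 9839 = (-6009 + (1296 + 0)) + 9839 = (-6009 + 1296) + 9839 = -4713 + 9839 = 5126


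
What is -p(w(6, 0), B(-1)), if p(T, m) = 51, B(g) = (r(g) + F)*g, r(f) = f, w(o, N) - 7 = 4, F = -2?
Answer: -51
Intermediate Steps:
w(o, N) = 11 (w(o, N) = 7 + 4 = 11)
B(g) = g*(-2 + g) (B(g) = (g - 2)*g = (-2 + g)*g = g*(-2 + g))
-p(w(6, 0), B(-1)) = -1*51 = -51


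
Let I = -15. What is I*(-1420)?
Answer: 21300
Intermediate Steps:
I*(-1420) = -15*(-1420) = 21300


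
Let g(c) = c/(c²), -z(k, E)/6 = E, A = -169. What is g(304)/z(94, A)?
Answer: 1/308256 ≈ 3.2441e-6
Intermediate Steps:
z(k, E) = -6*E
g(c) = 1/c (g(c) = c/c² = 1/c)
g(304)/z(94, A) = 1/(304*((-6*(-169)))) = (1/304)/1014 = (1/304)*(1/1014) = 1/308256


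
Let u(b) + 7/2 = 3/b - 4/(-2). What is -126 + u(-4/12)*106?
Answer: -1239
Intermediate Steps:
u(b) = -3/2 + 3/b (u(b) = -7/2 + (3/b - 4/(-2)) = -7/2 + (3/b - 4*(-½)) = -7/2 + (3/b + 2) = -7/2 + (2 + 3/b) = -3/2 + 3/b)
-126 + u(-4/12)*106 = -126 + (-3/2 + 3/((-4/12)))*106 = -126 + (-3/2 + 3/((-4*1/12)))*106 = -126 + (-3/2 + 3/(-⅓))*106 = -126 + (-3/2 + 3*(-3))*106 = -126 + (-3/2 - 9)*106 = -126 - 21/2*106 = -126 - 1113 = -1239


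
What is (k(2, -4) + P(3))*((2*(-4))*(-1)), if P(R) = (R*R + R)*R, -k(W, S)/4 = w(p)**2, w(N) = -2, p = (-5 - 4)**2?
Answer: 160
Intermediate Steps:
p = 81 (p = (-9)**2 = 81)
k(W, S) = -16 (k(W, S) = -4*(-2)**2 = -4*4 = -16)
P(R) = R*(R + R**2) (P(R) = (R**2 + R)*R = (R + R**2)*R = R*(R + R**2))
(k(2, -4) + P(3))*((2*(-4))*(-1)) = (-16 + 3**2*(1 + 3))*((2*(-4))*(-1)) = (-16 + 9*4)*(-8*(-1)) = (-16 + 36)*8 = 20*8 = 160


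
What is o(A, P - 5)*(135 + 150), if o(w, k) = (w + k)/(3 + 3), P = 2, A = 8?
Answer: 475/2 ≈ 237.50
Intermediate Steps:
o(w, k) = k/6 + w/6 (o(w, k) = (k + w)/6 = (k + w)*(⅙) = k/6 + w/6)
o(A, P - 5)*(135 + 150) = ((2 - 5)/6 + (⅙)*8)*(135 + 150) = ((⅙)*(-3) + 4/3)*285 = (-½ + 4/3)*285 = (⅚)*285 = 475/2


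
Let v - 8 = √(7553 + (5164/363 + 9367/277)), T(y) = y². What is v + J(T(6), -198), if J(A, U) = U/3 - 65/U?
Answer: -11419/198 + 16*√2480964627/9141 ≈ 29.512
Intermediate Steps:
J(A, U) = -65/U + U/3 (J(A, U) = U*(⅓) - 65/U = U/3 - 65/U = -65/U + U/3)
v = 8 + 16*√2480964627/9141 (v = 8 + √(7553 + (5164/363 + 9367/277)) = 8 + √(7553 + 4830649/100551) = 8 + √(764292352/100551) = 8 + 16*√2480964627/9141 ≈ 95.184)
v + J(T(6), -198) = (8 + 16*√2480964627/9141) + (-65/(-198) + (⅓)*(-198)) = (8 + 16*√2480964627/9141) + (-65*(-1/198) - 66) = (8 + 16*√2480964627/9141) + (65/198 - 66) = (8 + 16*√2480964627/9141) - 13003/198 = -11419/198 + 16*√2480964627/9141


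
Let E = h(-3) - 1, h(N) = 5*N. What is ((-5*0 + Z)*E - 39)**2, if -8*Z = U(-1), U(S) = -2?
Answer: 1849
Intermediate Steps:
E = -16 (E = 5*(-3) - 1 = -15 - 1 = -16)
Z = 1/4 (Z = -1/8*(-2) = 1/4 ≈ 0.25000)
((-5*0 + Z)*E - 39)**2 = ((-5*0 + 1/4)*(-16) - 39)**2 = ((0 + 1/4)*(-16) - 39)**2 = ((1/4)*(-16) - 39)**2 = (-4 - 39)**2 = (-43)**2 = 1849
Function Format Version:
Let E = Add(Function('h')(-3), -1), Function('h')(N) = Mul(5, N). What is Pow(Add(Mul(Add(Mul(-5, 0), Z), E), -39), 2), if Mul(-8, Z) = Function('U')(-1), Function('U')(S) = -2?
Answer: 1849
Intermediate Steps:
E = -16 (E = Add(Mul(5, -3), -1) = Add(-15, -1) = -16)
Z = Rational(1, 4) (Z = Mul(Rational(-1, 8), -2) = Rational(1, 4) ≈ 0.25000)
Pow(Add(Mul(Add(Mul(-5, 0), Z), E), -39), 2) = Pow(Add(Mul(Add(Mul(-5, 0), Rational(1, 4)), -16), -39), 2) = Pow(Add(Mul(Add(0, Rational(1, 4)), -16), -39), 2) = Pow(Add(Mul(Rational(1, 4), -16), -39), 2) = Pow(Add(-4, -39), 2) = Pow(-43, 2) = 1849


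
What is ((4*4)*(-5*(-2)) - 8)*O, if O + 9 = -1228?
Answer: -188024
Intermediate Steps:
O = -1237 (O = -9 - 1228 = -1237)
((4*4)*(-5*(-2)) - 8)*O = ((4*4)*(-5*(-2)) - 8)*(-1237) = (16*10 - 8)*(-1237) = (160 - 8)*(-1237) = 152*(-1237) = -188024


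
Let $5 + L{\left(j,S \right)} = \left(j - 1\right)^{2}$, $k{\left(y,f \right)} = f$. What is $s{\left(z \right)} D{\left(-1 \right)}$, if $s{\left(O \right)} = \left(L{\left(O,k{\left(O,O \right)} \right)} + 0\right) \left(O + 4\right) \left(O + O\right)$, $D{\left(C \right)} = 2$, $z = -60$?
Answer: $49943040$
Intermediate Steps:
$L{\left(j,S \right)} = -5 + \left(-1 + j\right)^{2}$ ($L{\left(j,S \right)} = -5 + \left(j - 1\right)^{2} = -5 + \left(-1 + j\right)^{2}$)
$s{\left(O \right)} = 2 O \left(-5 + \left(-1 + O\right)^{2}\right) \left(4 + O\right)$ ($s{\left(O \right)} = \left(\left(-5 + \left(-1 + O\right)^{2}\right) + 0\right) \left(O + 4\right) \left(O + O\right) = \left(-5 + \left(-1 + O\right)^{2}\right) \left(4 + O\right) 2 O = \left(-5 + \left(-1 + O\right)^{2}\right) 2 O \left(4 + O\right) = 2 O \left(-5 + \left(-1 + O\right)^{2}\right) \left(4 + O\right)$)
$s{\left(z \right)} D{\left(-1 \right)} = 2 \left(-60\right) \left(-5 + \left(-1 - 60\right)^{2}\right) \left(4 - 60\right) 2 = 2 \left(-60\right) \left(-5 + \left(-61\right)^{2}\right) \left(-56\right) 2 = 2 \left(-60\right) \left(-5 + 3721\right) \left(-56\right) 2 = 2 \left(-60\right) 3716 \left(-56\right) 2 = 24971520 \cdot 2 = 49943040$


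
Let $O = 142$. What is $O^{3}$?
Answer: $2863288$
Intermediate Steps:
$O^{3} = 142^{3} = 2863288$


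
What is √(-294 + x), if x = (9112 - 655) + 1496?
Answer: √9659 ≈ 98.280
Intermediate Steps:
x = 9953 (x = 8457 + 1496 = 9953)
√(-294 + x) = √(-294 + 9953) = √9659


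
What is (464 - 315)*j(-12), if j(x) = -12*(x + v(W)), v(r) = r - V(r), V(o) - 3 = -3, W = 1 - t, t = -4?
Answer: 12516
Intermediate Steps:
W = 5 (W = 1 - 1*(-4) = 1 + 4 = 5)
V(o) = 0 (V(o) = 3 - 3 = 0)
v(r) = r (v(r) = r - 1*0 = r + 0 = r)
j(x) = -60 - 12*x (j(x) = -12*(x + 5) = -12*(5 + x) = -60 - 12*x)
(464 - 315)*j(-12) = (464 - 315)*(-60 - 12*(-12)) = 149*(-60 + 144) = 149*84 = 12516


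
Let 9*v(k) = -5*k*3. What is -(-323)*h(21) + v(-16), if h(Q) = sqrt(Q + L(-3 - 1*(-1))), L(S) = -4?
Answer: 80/3 + 323*sqrt(17) ≈ 1358.4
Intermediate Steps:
h(Q) = sqrt(-4 + Q) (h(Q) = sqrt(Q - 4) = sqrt(-4 + Q))
v(k) = -5*k/3 (v(k) = (-5*k*3)/9 = (-15*k)/9 = -5*k/3)
-(-323)*h(21) + v(-16) = -(-323)*sqrt(-4 + 21) - 5/3*(-16) = -(-323)*sqrt(17) + 80/3 = 323*sqrt(17) + 80/3 = 80/3 + 323*sqrt(17)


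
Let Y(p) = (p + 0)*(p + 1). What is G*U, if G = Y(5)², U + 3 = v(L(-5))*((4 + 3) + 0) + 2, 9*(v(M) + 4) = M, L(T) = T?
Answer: -29600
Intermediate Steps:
v(M) = -4 + M/9
Y(p) = p*(1 + p)
U = -296/9 (U = -3 + ((-4 + (⅑)*(-5))*((4 + 3) + 0) + 2) = -3 + ((-4 - 5/9)*(7 + 0) + 2) = -3 + (-41/9*7 + 2) = -3 + (-287/9 + 2) = -3 - 269/9 = -296/9 ≈ -32.889)
G = 900 (G = (5*(1 + 5))² = (5*6)² = 30² = 900)
G*U = 900*(-296/9) = -29600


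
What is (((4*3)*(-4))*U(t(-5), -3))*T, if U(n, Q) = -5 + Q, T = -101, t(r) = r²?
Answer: -38784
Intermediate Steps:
(((4*3)*(-4))*U(t(-5), -3))*T = (((4*3)*(-4))*(-5 - 3))*(-101) = ((12*(-4))*(-8))*(-101) = -48*(-8)*(-101) = 384*(-101) = -38784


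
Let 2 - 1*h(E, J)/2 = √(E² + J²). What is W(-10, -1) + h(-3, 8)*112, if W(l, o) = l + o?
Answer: 437 - 224*√73 ≈ -1476.9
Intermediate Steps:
h(E, J) = 4 - 2*√(E² + J²)
W(-10, -1) + h(-3, 8)*112 = (-10 - 1) + (4 - 2*√((-3)² + 8²))*112 = -11 + (4 - 2*√(9 + 64))*112 = -11 + (4 - 2*√73)*112 = -11 + (448 - 224*√73) = 437 - 224*√73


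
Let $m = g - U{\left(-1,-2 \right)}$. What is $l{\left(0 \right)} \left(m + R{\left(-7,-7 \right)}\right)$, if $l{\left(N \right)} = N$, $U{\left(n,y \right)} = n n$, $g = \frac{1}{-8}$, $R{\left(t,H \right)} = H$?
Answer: $0$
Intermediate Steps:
$g = - \frac{1}{8} \approx -0.125$
$U{\left(n,y \right)} = n^{2}$
$m = - \frac{9}{8}$ ($m = - \frac{1}{8} - \left(-1\right)^{2} = - \frac{1}{8} - 1 = - \frac{9}{8} \approx -1.125$)
$l{\left(0 \right)} \left(m + R{\left(-7,-7 \right)}\right) = 0 \left(- \frac{9}{8} - 7\right) = 0 \left(- \frac{65}{8}\right) = 0$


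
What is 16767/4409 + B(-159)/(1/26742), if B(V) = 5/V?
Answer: -195620479/233677 ≈ -837.14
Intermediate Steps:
16767/4409 + B(-159)/(1/26742) = 16767/4409 + (5/(-159))/(1/26742) = 16767*(1/4409) + (5*(-1/159))/(1/26742) = 16767/4409 - 5/159*26742 = 16767/4409 - 44570/53 = -195620479/233677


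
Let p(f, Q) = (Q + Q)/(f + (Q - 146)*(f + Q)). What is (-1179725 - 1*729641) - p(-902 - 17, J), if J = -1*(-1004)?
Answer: -137495357034/72011 ≈ -1.9094e+6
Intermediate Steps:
J = 1004
p(f, Q) = 2*Q/(f + (-146 + Q)*(Q + f)) (p(f, Q) = (2*Q)/(f + (-146 + Q)*(Q + f)) = 2*Q/(f + (-146 + Q)*(Q + f)))
(-1179725 - 1*729641) - p(-902 - 17, J) = (-1179725 - 1*729641) - 2*1004/(1004² - 146*1004 - 145*(-902 - 17) + 1004*(-902 - 17)) = (-1179725 - 729641) - 2*1004/(1008016 - 146584 - 145*(-919) + 1004*(-919)) = -1909366 - 2*1004/(1008016 - 146584 + 133255 - 922676) = -1909366 - 2*1004/72011 = -1909366 - 1*2008/72011 = -1909366 - 2008/72011 = -137495357034/72011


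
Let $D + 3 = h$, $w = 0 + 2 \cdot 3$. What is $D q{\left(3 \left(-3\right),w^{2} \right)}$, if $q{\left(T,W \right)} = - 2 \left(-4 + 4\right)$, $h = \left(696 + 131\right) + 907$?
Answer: $0$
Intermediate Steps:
$w = 6$ ($w = 0 + 6 = 6$)
$h = 1734$ ($h = 827 + 907 = 1734$)
$q{\left(T,W \right)} = 0$ ($q{\left(T,W \right)} = \left(-2\right) 0 = 0$)
$D = 1731$ ($D = -3 + 1734 = 1731$)
$D q{\left(3 \left(-3\right),w^{2} \right)} = 1731 \cdot 0 = 0$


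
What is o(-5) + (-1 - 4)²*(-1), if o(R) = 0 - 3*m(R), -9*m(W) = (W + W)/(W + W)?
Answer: -74/3 ≈ -24.667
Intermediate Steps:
m(W) = -⅑ (m(W) = -(W + W)/(9*(W + W)) = -2*W/(9*(2*W)) = -2*W*1/(2*W)/9 = -⅑*1 = -⅑)
o(R) = ⅓ (o(R) = 0 - 3*(-⅑) = 0 + ⅓ = ⅓)
o(-5) + (-1 - 4)²*(-1) = ⅓ + (-1 - 4)²*(-1) = ⅓ + (-5)²*(-1) = ⅓ + 25*(-1) = ⅓ - 25 = -74/3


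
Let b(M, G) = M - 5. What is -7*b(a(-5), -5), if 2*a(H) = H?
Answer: 105/2 ≈ 52.500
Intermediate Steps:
a(H) = H/2
b(M, G) = -5 + M
-7*b(a(-5), -5) = -7*(-5 + (1/2)*(-5)) = -7*(-5 - 5/2) = -7*(-15/2) = 105/2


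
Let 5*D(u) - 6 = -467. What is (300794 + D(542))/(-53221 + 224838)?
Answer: 1503509/858085 ≈ 1.7522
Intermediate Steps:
D(u) = -461/5 (D(u) = 6/5 + (⅕)*(-467) = 6/5 - 467/5 = -461/5)
(300794 + D(542))/(-53221 + 224838) = (300794 - 461/5)/(-53221 + 224838) = (1503509/5)/171617 = (1503509/5)*(1/171617) = 1503509/858085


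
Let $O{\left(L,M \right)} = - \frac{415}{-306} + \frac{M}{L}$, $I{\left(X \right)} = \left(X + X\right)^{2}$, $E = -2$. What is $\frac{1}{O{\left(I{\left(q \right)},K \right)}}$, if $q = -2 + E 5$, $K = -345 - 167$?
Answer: $\frac{306}{143} \approx 2.1399$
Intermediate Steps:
$K = -512$
$q = -12$ ($q = -2 - 10 = -12$)
$I{\left(X \right)} = 4 X^{2}$ ($I{\left(X \right)} = \left(2 X\right)^{2} = 4 X^{2}$)
$O{\left(L,M \right)} = \frac{415}{306} + \frac{M}{L}$ ($O{\left(L,M \right)} = \left(-415\right) \left(- \frac{1}{306}\right) + \frac{M}{L} = \frac{415}{306} + \frac{M}{L}$)
$\frac{1}{O{\left(I{\left(q \right)},K \right)}} = \frac{1}{\frac{415}{306} - \frac{512}{4 \left(-12\right)^{2}}} = \frac{1}{\frac{415}{306} - \frac{512}{4 \cdot 144}} = \frac{1}{\frac{415}{306} - \frac{512}{576}} = \frac{1}{\frac{415}{306} - \frac{8}{9}} = \frac{1}{\frac{143}{306}} = \frac{306}{143}$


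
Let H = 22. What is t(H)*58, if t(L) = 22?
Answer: 1276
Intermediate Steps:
t(H)*58 = 22*58 = 1276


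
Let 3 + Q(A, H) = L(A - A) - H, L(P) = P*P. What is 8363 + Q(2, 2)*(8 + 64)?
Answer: 8003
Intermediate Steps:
L(P) = P²
Q(A, H) = -3 - H (Q(A, H) = -3 + ((A - A)² - H) = -3 + (0² - H) = -3 + (0 - H) = -3 - H)
8363 + Q(2, 2)*(8 + 64) = 8363 + (-3 - 1*2)*(8 + 64) = 8363 + (-3 - 2)*72 = 8363 - 5*72 = 8363 - 360 = 8003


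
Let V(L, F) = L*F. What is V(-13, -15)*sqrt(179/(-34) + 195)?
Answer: 195*sqrt(219334)/34 ≈ 2686.0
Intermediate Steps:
V(L, F) = F*L
V(-13, -15)*sqrt(179/(-34) + 195) = (-15*(-13))*sqrt(179/(-34) + 195) = 195*sqrt(179*(-1/34) + 195) = 195*sqrt(-179/34 + 195) = 195*sqrt(6451/34) = 195*(sqrt(219334)/34) = 195*sqrt(219334)/34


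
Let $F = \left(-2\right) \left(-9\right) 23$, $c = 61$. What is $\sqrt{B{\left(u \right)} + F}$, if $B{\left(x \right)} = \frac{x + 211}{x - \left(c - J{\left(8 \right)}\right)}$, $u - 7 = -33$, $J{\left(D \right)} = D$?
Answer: $\frac{\sqrt{2569159}}{79} \approx 20.289$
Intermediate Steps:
$u = -26$ ($u = 7 - 33 = -26$)
$B{\left(x \right)} = \frac{211 + x}{-53 + x}$ ($B{\left(x \right)} = \frac{x + 211}{x + \left(8 - 61\right)} = \frac{211 + x}{x + \left(8 - 61\right)} = \frac{211 + x}{x - 53} = \frac{211 + x}{-53 + x}$)
$F = 414$ ($F = 18 \cdot 23 = 414$)
$\sqrt{B{\left(u \right)} + F} = \sqrt{\frac{211 - 26}{-53 - 26} + 414} = \sqrt{\frac{1}{-79} \cdot 185 + 414} = \sqrt{\left(- \frac{1}{79}\right) 185 + 414} = \sqrt{- \frac{185}{79} + 414} = \sqrt{\frac{32521}{79}} = \frac{\sqrt{2569159}}{79}$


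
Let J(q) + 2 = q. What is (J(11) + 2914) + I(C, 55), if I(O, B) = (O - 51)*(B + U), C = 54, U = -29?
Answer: 3001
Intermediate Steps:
I(O, B) = (-51 + O)*(-29 + B) (I(O, B) = (O - 51)*(B - 29) = (-51 + O)*(-29 + B))
J(q) = -2 + q
(J(11) + 2914) + I(C, 55) = ((-2 + 11) + 2914) + (1479 - 51*55 - 29*54 + 55*54) = (9 + 2914) + (1479 - 2805 - 1566 + 2970) = 2923 + 78 = 3001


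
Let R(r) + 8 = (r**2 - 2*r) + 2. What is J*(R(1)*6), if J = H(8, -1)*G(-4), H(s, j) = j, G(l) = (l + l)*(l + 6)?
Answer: -672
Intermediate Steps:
G(l) = 2*l*(6 + l) (G(l) = (2*l)*(6 + l) = 2*l*(6 + l))
J = 16 (J = -2*(-4)*(6 - 4) = -2*(-4)*2 = -1*(-16) = 16)
R(r) = -6 + r**2 - 2*r (R(r) = -8 + ((r**2 - 2*r) + 2) = -8 + (2 + r**2 - 2*r) = -6 + r**2 - 2*r)
J*(R(1)*6) = 16*((-6 + 1**2 - 2*1)*6) = 16*((-6 + 1 - 2)*6) = 16*(-7*6) = 16*(-42) = -672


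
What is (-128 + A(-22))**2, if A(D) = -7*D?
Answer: 676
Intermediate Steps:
(-128 + A(-22))**2 = (-128 - 7*(-22))**2 = (-128 + 154)**2 = 26**2 = 676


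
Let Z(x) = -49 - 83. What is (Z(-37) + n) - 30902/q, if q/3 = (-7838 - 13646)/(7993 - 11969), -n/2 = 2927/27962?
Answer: -11200785175/5494533 ≈ -2038.5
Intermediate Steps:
n = -2927/13981 (n = -5854/27962 = -2*2927/27962 = -2927/13981 ≈ -0.20936)
q = 16113/994 (q = 3*((-7838 - 13646)/(7993 - 11969)) = 3*(-21484/(-3976)) = 3*(-21484*(-1/3976)) = 3*(5371/994) = 16113/994 ≈ 16.210)
Z(x) = -132
(Z(-37) + n) - 30902/q = (-132 - 2927/13981) - 30902/16113/994 = -1848419/13981 - 30902*994/16113 = -1848419/13981 - 30716588/16113 = -11200785175/5494533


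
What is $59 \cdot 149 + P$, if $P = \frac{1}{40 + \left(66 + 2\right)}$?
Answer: $\frac{949429}{108} \approx 8791.0$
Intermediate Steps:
$P = \frac{1}{108}$ ($P = \frac{1}{40 + 68} = \frac{1}{108} \approx 0.0092593$)
$59 \cdot 149 + P = 59 \cdot 149 + \frac{1}{108} = 8791 + \frac{1}{108} = \frac{949429}{108}$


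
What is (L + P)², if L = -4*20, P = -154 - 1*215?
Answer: 201601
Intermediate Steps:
P = -369 (P = -154 - 215 = -369)
L = -80
(L + P)² = (-80 - 369)² = (-449)² = 201601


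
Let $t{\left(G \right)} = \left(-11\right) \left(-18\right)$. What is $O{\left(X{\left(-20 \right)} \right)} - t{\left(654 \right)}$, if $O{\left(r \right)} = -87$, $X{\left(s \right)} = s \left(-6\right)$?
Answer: $-285$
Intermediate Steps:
$t{\left(G \right)} = 198$
$X{\left(s \right)} = - 6 s$
$O{\left(X{\left(-20 \right)} \right)} - t{\left(654 \right)} = -87 - 198 = -285$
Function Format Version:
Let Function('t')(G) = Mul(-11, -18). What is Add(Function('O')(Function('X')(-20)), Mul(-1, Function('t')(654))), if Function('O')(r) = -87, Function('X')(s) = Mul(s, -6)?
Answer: -285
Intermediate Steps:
Function('t')(G) = 198
Function('X')(s) = Mul(-6, s)
Add(Function('O')(Function('X')(-20)), Mul(-1, Function('t')(654))) = Add(-87, Mul(-1, 198)) = Add(-87, -198) = -285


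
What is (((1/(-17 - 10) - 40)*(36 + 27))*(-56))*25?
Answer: 10593800/3 ≈ 3.5313e+6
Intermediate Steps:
(((1/(-17 - 10) - 40)*(36 + 27))*(-56))*25 = (((1/(-27) - 40)*63)*(-56))*25 = (((-1/27 - 40)*63)*(-56))*25 = (-1081/27*63*(-56))*25 = -7567/3*(-56)*25 = (423752/3)*25 = 10593800/3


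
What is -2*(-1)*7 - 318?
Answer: -304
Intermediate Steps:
-2*(-1)*7 - 318 = 2*7 - 318 = 14 - 318 = -304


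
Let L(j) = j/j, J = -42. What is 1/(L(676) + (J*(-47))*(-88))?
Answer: -1/173711 ≈ -5.7567e-6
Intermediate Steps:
L(j) = 1
1/(L(676) + (J*(-47))*(-88)) = 1/(1 - 42*(-47)*(-88)) = 1/(1 + 1974*(-88)) = 1/(1 - 173712) = 1/(-173711) = -1/173711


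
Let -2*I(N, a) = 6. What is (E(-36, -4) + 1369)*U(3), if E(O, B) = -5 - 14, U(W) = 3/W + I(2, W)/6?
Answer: 675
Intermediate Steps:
I(N, a) = -3 (I(N, a) = -½*6 = -3)
U(W) = -½ + 3/W (U(W) = 3/W - 3/6 = 3/W - 3*⅙ = 3/W - ½ = -½ + 3/W)
E(O, B) = -19
(E(-36, -4) + 1369)*U(3) = (-19 + 1369)*((½)*(6 - 1*3)/3) = 1350*((½)*(⅓)*(6 - 3)) = 1350*((½)*(⅓)*3) = 1350*(½) = 675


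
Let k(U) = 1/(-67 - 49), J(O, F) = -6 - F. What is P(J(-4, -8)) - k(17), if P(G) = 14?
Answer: 1625/116 ≈ 14.009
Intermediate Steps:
k(U) = -1/116 (k(U) = 1/(-116) = -1/116)
P(J(-4, -8)) - k(17) = 14 - 1*(-1/116) = 14 + 1/116 = 1625/116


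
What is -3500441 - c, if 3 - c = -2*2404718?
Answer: -8309880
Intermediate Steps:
c = 4809439 (c = 3 - (-2)*2404718 = 3 - 1*(-4809436) = 3 + 4809436 = 4809439)
-3500441 - c = -3500441 - 1*4809439 = -3500441 - 4809439 = -8309880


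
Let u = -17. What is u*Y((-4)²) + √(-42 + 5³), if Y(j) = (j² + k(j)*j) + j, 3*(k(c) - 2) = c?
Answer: -19856/3 + √83 ≈ -6609.6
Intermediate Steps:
k(c) = 2 + c/3
Y(j) = j + j² + j*(2 + j/3) (Y(j) = (j² + (2 + j/3)*j) + j = (j² + j*(2 + j/3)) + j = j + j² + j*(2 + j/3))
u*Y((-4)²) + √(-42 + 5³) = -17*(-4)²*(9 + 4*(-4)²)/3 + √(-42 + 5³) = -17*16*(9 + 4*16)/3 + √(-42 + 125) = -17*16*(9 + 64)/3 + √83 = -17*16*73/3 + √83 = -17*1168/3 + √83 = -19856/3 + √83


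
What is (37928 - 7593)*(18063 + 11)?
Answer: 548274790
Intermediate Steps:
(37928 - 7593)*(18063 + 11) = 30335*18074 = 548274790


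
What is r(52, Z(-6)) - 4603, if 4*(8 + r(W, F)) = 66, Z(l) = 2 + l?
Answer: -9189/2 ≈ -4594.5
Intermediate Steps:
r(W, F) = 17/2 (r(W, F) = -8 + (¼)*66 = -8 + 33/2 = 17/2)
r(52, Z(-6)) - 4603 = 17/2 - 4603 = -9189/2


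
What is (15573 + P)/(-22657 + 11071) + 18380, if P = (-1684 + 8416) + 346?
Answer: 212928029/11586 ≈ 18378.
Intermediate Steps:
P = 7078 (P = 6732 + 346 = 7078)
(15573 + P)/(-22657 + 11071) + 18380 = (15573 + 7078)/(-22657 + 11071) + 18380 = 22651/(-11586) + 18380 = 22651*(-1/11586) + 18380 = -22651/11586 + 18380 = 212928029/11586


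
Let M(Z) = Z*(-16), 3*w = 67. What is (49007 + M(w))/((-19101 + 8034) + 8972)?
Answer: -145949/6285 ≈ -23.222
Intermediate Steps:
w = 67/3 (w = (1/3)*67 = 67/3 ≈ 22.333)
M(Z) = -16*Z
(49007 + M(w))/((-19101 + 8034) + 8972) = (49007 - 16*67/3)/((-19101 + 8034) + 8972) = (49007 - 1072/3)/(-11067 + 8972) = (145949/3)/(-2095) = (145949/3)*(-1/2095) = -145949/6285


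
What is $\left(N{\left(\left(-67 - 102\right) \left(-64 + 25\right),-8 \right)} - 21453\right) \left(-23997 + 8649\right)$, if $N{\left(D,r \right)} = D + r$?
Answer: $228224760$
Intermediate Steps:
$\left(N{\left(\left(-67 - 102\right) \left(-64 + 25\right),-8 \right)} - 21453\right) \left(-23997 + 8649\right) = \left(\left(\left(-67 - 102\right) \left(-64 + 25\right) - 8\right) - 21453\right) \left(-23997 + 8649\right) = \left(\left(\left(-169\right) \left(-39\right) - 8\right) - 21453\right) \left(-15348\right) = \left(\left(6591 - 8\right) - 21453\right) \left(-15348\right) = \left(6583 - 21453\right) \left(-15348\right) = \left(-14870\right) \left(-15348\right) = 228224760$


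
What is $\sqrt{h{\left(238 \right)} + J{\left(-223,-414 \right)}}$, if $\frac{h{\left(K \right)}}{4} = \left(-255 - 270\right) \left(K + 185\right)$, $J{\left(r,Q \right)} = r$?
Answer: $i \sqrt{888523} \approx 942.62 i$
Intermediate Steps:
$h{\left(K \right)} = -388500 - 2100 K$ ($h{\left(K \right)} = 4 \left(-255 - 270\right) \left(K + 185\right) = 4 \left(- 525 \left(185 + K\right)\right) = 4 \left(-97125 - 525 K\right) = -388500 - 2100 K$)
$\sqrt{h{\left(238 \right)} + J{\left(-223,-414 \right)}} = \sqrt{\left(-388500 - 499800\right) - 223} = \sqrt{-888300 - 223} = \sqrt{-888523} = i \sqrt{888523}$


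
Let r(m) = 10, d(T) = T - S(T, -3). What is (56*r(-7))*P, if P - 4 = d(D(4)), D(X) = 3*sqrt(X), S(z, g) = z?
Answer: 2240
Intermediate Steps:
d(T) = 0 (d(T) = T - T = 0)
P = 4 (P = 4 + 0 = 4)
(56*r(-7))*P = (56*10)*4 = 560*4 = 2240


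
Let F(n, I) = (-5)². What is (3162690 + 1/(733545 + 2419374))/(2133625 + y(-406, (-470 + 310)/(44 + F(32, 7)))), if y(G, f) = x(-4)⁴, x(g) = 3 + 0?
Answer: 212163944513/143136216762 ≈ 1.4823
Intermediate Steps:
F(n, I) = 25
x(g) = 3
y(G, f) = 81 (y(G, f) = 3⁴ = 81)
(3162690 + 1/(733545 + 2419374))/(2133625 + y(-406, (-470 + 310)/(44 + F(32, 7)))) = (3162690 + 1/(733545 + 2419374))/(2133625 + 81) = (3162690 + 1/3152919)/2133706 = (3162690 + 1/3152919)*(1/2133706) = (9971705392111/3152919)*(1/2133706) = 212163944513/143136216762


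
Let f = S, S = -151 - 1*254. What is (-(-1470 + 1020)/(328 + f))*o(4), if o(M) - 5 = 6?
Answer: -450/7 ≈ -64.286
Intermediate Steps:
o(M) = 11 (o(M) = 5 + 6 = 11)
S = -405 (S = -151 - 254 = -405)
f = -405
(-(-1470 + 1020)/(328 + f))*o(4) = -(-1470 + 1020)/(328 - 405)*11 = -(-450)/(-77)*11 = -(-450)*(-1)/77*11 = -1*450/77*11 = -450/77*11 = -450/7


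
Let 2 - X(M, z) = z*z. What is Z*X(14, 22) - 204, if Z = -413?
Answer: 198862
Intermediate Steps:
X(M, z) = 2 - z² (X(M, z) = 2 - z*z = 2 - z²)
Z*X(14, 22) - 204 = -413*(2 - 1*22²) - 204 = -413*(2 - 1*484) - 204 = -413*(2 - 484) - 204 = -413*(-482) - 204 = 199066 - 204 = 198862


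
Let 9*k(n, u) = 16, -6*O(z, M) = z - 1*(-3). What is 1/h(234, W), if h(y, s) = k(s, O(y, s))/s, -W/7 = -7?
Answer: 441/16 ≈ 27.563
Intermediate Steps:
O(z, M) = -½ - z/6 (O(z, M) = -(z - 1*(-3))/6 = -(z + 3)/6 = -(3 + z)/6 = -½ - z/6)
W = 49 (W = -7*(-7) = 49)
k(n, u) = 16/9 (k(n, u) = (⅑)*16 = 16/9)
h(y, s) = 16/(9*s)
1/h(234, W) = 1/((16/9)/49) = 1/((16/9)*(1/49)) = 1/(16/441) = 441/16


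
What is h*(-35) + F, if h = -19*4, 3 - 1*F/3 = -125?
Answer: 3044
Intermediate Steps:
F = 384 (F = 9 - 3*(-125) = 9 + 375 = 384)
h = -76
h*(-35) + F = -76*(-35) + 384 = 2660 + 384 = 3044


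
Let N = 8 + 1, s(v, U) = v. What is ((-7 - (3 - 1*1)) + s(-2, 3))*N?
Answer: -99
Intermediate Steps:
N = 9
((-7 - (3 - 1*1)) + s(-2, 3))*N = ((-7 - (3 - 1*1)) - 2)*9 = ((-7 - (3 - 1)) - 2)*9 = ((-7 - 1*2) - 2)*9 = ((-7 - 2) - 2)*9 = (-9 - 2)*9 = -11*9 = -99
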